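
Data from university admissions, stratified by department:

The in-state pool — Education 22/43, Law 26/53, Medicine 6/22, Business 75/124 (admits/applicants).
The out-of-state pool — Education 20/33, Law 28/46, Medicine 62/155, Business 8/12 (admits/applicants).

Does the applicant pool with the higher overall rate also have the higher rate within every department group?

No

Education: the in-state pool 22/43 = 51.2%, the out-of-state pool 20/33 = 60.6% → the out-of-state pool
Law: the in-state pool 26/53 = 49.1%, the out-of-state pool 28/46 = 60.9% → the out-of-state pool
Medicine: the in-state pool 6/22 = 27.3%, the out-of-state pool 62/155 = 40.0% → the out-of-state pool
Business: the in-state pool 75/124 = 60.5%, the out-of-state pool 8/12 = 66.7% → the out-of-state pool
Overall: the in-state pool 129/242 = 53.3%, the out-of-state pool 118/246 = 48.0% → the in-state pool
The out-of-state pool wins each department group but the in-state pool wins overall — the comparison reverses. The out-of-state pool's applicants skew toward Medicine, which has a lower base rate.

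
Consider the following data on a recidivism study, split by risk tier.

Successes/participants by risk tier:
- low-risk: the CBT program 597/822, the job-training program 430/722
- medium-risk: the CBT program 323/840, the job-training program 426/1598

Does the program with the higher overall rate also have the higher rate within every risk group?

Low-risk: the CBT program 597/822 = 72.6%, the job-training program 430/722 = 59.6% → the CBT program
Medium-risk: the CBT program 323/840 = 38.5%, the job-training program 426/1598 = 26.7% → the CBT program
Overall: the CBT program 920/1662 = 55.4%, the job-training program 856/2320 = 36.9% → the CBT program
The CBT program wins overall and in every risk group — no reversal.

Yes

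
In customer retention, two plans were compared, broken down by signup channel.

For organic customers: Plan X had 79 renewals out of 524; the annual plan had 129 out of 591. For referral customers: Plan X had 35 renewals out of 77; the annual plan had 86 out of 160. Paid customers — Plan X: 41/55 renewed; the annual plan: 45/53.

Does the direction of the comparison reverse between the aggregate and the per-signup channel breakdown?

No

Organic: Plan X 79/524 = 15.1%, the annual plan 129/591 = 21.8% → the annual plan
Referral: Plan X 35/77 = 45.5%, the annual plan 86/160 = 53.8% → the annual plan
Paid: Plan X 41/55 = 74.5%, the annual plan 45/53 = 84.9% → the annual plan
Overall: Plan X 155/656 = 23.6%, the annual plan 260/804 = 32.3% → the annual plan
The annual plan wins overall and in every signup group — no reversal.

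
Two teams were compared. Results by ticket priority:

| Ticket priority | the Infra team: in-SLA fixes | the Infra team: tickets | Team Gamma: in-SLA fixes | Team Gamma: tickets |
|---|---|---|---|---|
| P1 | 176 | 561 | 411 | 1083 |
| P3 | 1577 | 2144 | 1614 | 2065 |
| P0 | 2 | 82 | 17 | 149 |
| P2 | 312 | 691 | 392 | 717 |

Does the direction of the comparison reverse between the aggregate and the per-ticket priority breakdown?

P1: the Infra team 176/561 = 31.4%, Team Gamma 411/1083 = 38.0% → Team Gamma
P3: the Infra team 1577/2144 = 73.6%, Team Gamma 1614/2065 = 78.2% → Team Gamma
P0: the Infra team 2/82 = 2.4%, Team Gamma 17/149 = 11.4% → Team Gamma
P2: the Infra team 312/691 = 45.2%, Team Gamma 392/717 = 54.7% → Team Gamma
Overall: the Infra team 2067/3478 = 59.4%, Team Gamma 2434/4014 = 60.6% → Team Gamma
Team Gamma wins overall and in every ticket group — no reversal.

No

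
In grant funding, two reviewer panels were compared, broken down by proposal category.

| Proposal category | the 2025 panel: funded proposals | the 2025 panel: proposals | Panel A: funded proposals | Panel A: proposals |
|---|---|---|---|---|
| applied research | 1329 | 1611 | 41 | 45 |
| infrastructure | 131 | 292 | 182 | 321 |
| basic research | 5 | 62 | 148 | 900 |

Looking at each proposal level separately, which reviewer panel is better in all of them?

Panel A

Applied research: the 2025 panel 1329/1611 = 82.5%, Panel A 41/45 = 91.1% → Panel A
Infrastructure: the 2025 panel 131/292 = 44.9%, Panel A 182/321 = 56.7% → Panel A
Basic research: the 2025 panel 5/62 = 8.1%, Panel A 148/900 = 16.4% → Panel A
Panel A has the higher rate in all 3 groups.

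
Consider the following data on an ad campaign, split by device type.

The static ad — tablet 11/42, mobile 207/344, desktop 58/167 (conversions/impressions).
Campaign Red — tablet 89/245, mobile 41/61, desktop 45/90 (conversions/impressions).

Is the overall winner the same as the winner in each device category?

Tablet: the static ad 11/42 = 26.2%, Campaign Red 89/245 = 36.3% → Campaign Red
Mobile: the static ad 207/344 = 60.2%, Campaign Red 41/61 = 67.2% → Campaign Red
Desktop: the static ad 58/167 = 34.7%, Campaign Red 45/90 = 50.0% → Campaign Red
Overall: the static ad 276/553 = 49.9%, Campaign Red 175/396 = 44.2% → the static ad
Campaign Red wins each device group but the static ad wins overall — the comparison reverses. Campaign Red's impressions skew toward tablet, which has a lower base rate.

No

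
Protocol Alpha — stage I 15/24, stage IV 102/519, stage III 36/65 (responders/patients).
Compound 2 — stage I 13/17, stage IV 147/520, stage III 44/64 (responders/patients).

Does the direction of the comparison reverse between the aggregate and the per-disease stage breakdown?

No

Stage I: Protocol Alpha 15/24 = 62.5%, Compound 2 13/17 = 76.5% → Compound 2
Stage IV: Protocol Alpha 102/519 = 19.7%, Compound 2 147/520 = 28.3% → Compound 2
Stage III: Protocol Alpha 36/65 = 55.4%, Compound 2 44/64 = 68.8% → Compound 2
Overall: Protocol Alpha 153/608 = 25.2%, Compound 2 204/601 = 33.9% → Compound 2
Compound 2 wins overall and in every disease group — no reversal.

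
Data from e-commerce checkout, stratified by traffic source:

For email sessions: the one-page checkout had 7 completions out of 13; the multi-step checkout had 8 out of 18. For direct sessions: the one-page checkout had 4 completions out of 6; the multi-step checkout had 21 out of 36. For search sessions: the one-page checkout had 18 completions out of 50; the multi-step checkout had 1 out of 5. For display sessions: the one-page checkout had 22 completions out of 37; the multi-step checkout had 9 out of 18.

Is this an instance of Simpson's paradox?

Email: the one-page checkout 7/13 = 53.8%, the multi-step checkout 8/18 = 44.4% → the one-page checkout
Direct: the one-page checkout 4/6 = 66.7%, the multi-step checkout 21/36 = 58.3% → the one-page checkout
Search: the one-page checkout 18/50 = 36.0%, the multi-step checkout 1/5 = 20.0% → the one-page checkout
Display: the one-page checkout 22/37 = 59.5%, the multi-step checkout 9/18 = 50.0% → the one-page checkout
Overall: the one-page checkout 51/106 = 48.1%, the multi-step checkout 39/77 = 50.6% → the multi-step checkout
The one-page checkout wins each traffic group but the multi-step checkout wins overall — the comparison reverses. The one-page checkout's sessions skew toward search, which has a lower base rate.

Yes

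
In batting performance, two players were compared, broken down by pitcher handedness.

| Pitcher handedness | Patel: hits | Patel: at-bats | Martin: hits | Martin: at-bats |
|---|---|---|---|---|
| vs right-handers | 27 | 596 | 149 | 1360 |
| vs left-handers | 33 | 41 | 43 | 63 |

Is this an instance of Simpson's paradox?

No

Vs right-handers: Patel 27/596 = 4.5%, Martin 149/1360 = 11.0% → Martin
Vs left-handers: Patel 33/41 = 80.5%, Martin 43/63 = 68.3% → Patel
Overall: Patel 60/637 = 9.4%, Martin 192/1423 = 13.5% → Martin
Neither sweeps: Patel wins 1 of 2 groups, Martin wins 1. Martin wins overall but not every group — no Simpson reversal.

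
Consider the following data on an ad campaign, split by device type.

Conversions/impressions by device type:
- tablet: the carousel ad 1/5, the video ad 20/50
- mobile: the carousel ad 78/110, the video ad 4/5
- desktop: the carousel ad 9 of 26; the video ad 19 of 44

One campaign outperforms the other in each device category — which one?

the video ad

Tablet: the carousel ad 1/5 = 20.0%, the video ad 20/50 = 40.0% → the video ad
Mobile: the carousel ad 78/110 = 70.9%, the video ad 4/5 = 80.0% → the video ad
Desktop: the carousel ad 9/26 = 34.6%, the video ad 19/44 = 43.2% → the video ad
The video ad has the higher rate in all 3 groups.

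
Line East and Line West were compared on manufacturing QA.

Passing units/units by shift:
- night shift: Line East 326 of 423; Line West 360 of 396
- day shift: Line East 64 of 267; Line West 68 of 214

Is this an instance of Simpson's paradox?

Night shift: Line East 326/423 = 77.1%, Line West 360/396 = 90.9% → Line West
Day shift: Line East 64/267 = 24.0%, Line West 68/214 = 31.8% → Line West
Overall: Line East 390/690 = 56.5%, Line West 428/610 = 70.2% → Line West
Line West wins overall and in every shift group — no reversal.

No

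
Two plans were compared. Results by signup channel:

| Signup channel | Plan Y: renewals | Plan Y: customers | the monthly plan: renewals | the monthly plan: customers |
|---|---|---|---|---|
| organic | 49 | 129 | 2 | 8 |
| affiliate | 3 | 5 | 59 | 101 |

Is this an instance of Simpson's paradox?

Organic: Plan Y 49/129 = 38.0%, the monthly plan 2/8 = 25.0% → Plan Y
Affiliate: Plan Y 3/5 = 60.0%, the monthly plan 59/101 = 58.4% → Plan Y
Overall: Plan Y 52/134 = 38.8%, the monthly plan 61/109 = 56.0% → the monthly plan
Plan Y wins each signup group but the monthly plan wins overall — the comparison reverses. Plan Y's customers skew toward organic, which has a lower base rate.

Yes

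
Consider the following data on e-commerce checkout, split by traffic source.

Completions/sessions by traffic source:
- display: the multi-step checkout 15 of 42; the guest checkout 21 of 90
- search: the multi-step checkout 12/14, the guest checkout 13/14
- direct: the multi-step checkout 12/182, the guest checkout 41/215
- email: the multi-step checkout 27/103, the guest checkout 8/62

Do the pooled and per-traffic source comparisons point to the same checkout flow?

No

Display: the multi-step checkout 15/42 = 35.7%, the guest checkout 21/90 = 23.3% → the multi-step checkout
Search: the multi-step checkout 12/14 = 85.7%, the guest checkout 13/14 = 92.9% → the guest checkout
Direct: the multi-step checkout 12/182 = 6.6%, the guest checkout 41/215 = 19.1% → the guest checkout
Email: the multi-step checkout 27/103 = 26.2%, the guest checkout 8/62 = 12.9% → the multi-step checkout
Overall: the multi-step checkout 66/341 = 19.4%, the guest checkout 83/381 = 21.8% → the guest checkout
Neither sweeps: the multi-step checkout wins 2 of 4 groups, the guest checkout wins 2. The guest checkout wins overall but not every group — no Simpson reversal.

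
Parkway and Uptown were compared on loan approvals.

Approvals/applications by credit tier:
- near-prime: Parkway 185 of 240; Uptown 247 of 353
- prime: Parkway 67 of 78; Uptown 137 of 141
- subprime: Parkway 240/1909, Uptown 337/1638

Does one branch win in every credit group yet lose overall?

Near-prime: Parkway 185/240 = 77.1%, Uptown 247/353 = 70.0% → Parkway
Prime: Parkway 67/78 = 85.9%, Uptown 137/141 = 97.2% → Uptown
Subprime: Parkway 240/1909 = 12.6%, Uptown 337/1638 = 20.6% → Uptown
Overall: Parkway 492/2227 = 22.1%, Uptown 721/2132 = 33.8% → Uptown
Neither sweeps: Parkway wins 1 of 3 groups, Uptown wins 2. Uptown wins overall but not every group — no Simpson reversal.

No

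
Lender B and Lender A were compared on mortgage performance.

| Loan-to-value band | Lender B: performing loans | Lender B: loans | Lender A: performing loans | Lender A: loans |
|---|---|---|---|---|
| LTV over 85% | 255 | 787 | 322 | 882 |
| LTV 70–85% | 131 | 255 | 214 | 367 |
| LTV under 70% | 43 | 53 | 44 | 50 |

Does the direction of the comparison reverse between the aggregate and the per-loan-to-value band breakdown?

No

LTV over 85%: Lender B 255/787 = 32.4%, Lender A 322/882 = 36.5% → Lender A
LTV 70–85%: Lender B 131/255 = 51.4%, Lender A 214/367 = 58.3% → Lender A
LTV under 70%: Lender B 43/53 = 81.1%, Lender A 44/50 = 88.0% → Lender A
Overall: Lender B 429/1095 = 39.2%, Lender A 580/1299 = 44.6% → Lender A
Lender A wins overall and in every loan-to-value group — no reversal.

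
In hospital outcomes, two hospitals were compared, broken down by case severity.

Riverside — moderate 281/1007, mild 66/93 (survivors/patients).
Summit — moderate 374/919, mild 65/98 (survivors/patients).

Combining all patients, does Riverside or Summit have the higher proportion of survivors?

Summit

Moderate: Riverside 281/1007 = 27.9%, Summit 374/919 = 40.7% → Summit
Mild: Riverside 66/93 = 71.0%, Summit 65/98 = 66.3% → Riverside
Overall: Riverside 347/1100 = 31.5%, Summit 439/1017 = 43.2% → Summit
(Neither sweeps every case group, but Summit has the higher pooled rate.)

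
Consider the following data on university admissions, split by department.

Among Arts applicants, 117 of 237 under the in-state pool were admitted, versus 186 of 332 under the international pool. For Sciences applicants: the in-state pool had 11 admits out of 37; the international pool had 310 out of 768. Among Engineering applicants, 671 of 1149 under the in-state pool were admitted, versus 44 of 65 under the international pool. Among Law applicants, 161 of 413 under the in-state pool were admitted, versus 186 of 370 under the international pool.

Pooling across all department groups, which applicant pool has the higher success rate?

the in-state pool

Arts: the in-state pool 117/237 = 49.4%, the international pool 186/332 = 56.0% → the international pool
Sciences: the in-state pool 11/37 = 29.7%, the international pool 310/768 = 40.4% → the international pool
Engineering: the in-state pool 671/1149 = 58.4%, the international pool 44/65 = 67.7% → the international pool
Law: the in-state pool 161/413 = 39.0%, the international pool 186/370 = 50.3% → the international pool
Overall: the in-state pool 960/1836 = 52.3%, the international pool 726/1535 = 47.3% → the in-state pool
(The international pool wins every department group but the in-state pool wins overall — the international pool's applicants skew toward the low-rate Sciences group.)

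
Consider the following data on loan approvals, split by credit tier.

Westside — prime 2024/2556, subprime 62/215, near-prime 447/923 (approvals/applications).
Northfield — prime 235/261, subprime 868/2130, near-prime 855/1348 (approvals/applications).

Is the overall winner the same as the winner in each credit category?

No

Prime: Westside 2024/2556 = 79.2%, Northfield 235/261 = 90.0% → Northfield
Subprime: Westside 62/215 = 28.8%, Northfield 868/2130 = 40.8% → Northfield
Near-prime: Westside 447/923 = 48.4%, Northfield 855/1348 = 63.4% → Northfield
Overall: Westside 2533/3694 = 68.6%, Northfield 1958/3739 = 52.4% → Westside
Northfield wins each credit group but Westside wins overall — the comparison reverses. Northfield's applications skew toward subprime, which has a lower base rate.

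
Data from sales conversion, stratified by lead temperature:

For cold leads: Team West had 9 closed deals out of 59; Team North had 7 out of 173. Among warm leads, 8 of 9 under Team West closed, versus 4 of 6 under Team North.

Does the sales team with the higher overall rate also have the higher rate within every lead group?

Cold: Team West 9/59 = 15.3%, Team North 7/173 = 4.0% → Team West
Warm: Team West 8/9 = 88.9%, Team North 4/6 = 66.7% → Team West
Overall: Team West 17/68 = 25.0%, Team North 11/179 = 6.1% → Team West
Team West wins overall and in every lead group — no reversal.

Yes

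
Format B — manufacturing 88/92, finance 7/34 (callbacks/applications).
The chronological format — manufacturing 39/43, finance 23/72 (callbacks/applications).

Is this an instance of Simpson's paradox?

Manufacturing: Format B 88/92 = 95.7%, the chronological format 39/43 = 90.7% → Format B
Finance: Format B 7/34 = 20.6%, the chronological format 23/72 = 31.9% → the chronological format
Overall: Format B 95/126 = 75.4%, the chronological format 62/115 = 53.9% → Format B
Neither sweeps: Format B wins 1 of 2 groups, the chronological format wins 1. Format B wins overall but not every group — no Simpson reversal.

No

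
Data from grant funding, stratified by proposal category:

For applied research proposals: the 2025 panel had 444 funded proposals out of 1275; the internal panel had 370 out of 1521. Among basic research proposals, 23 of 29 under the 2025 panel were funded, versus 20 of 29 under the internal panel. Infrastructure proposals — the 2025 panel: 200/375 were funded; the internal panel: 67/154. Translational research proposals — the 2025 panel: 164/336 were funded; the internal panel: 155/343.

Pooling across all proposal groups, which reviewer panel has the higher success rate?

the 2025 panel

Applied research: the 2025 panel 444/1275 = 34.8%, the internal panel 370/1521 = 24.3% → the 2025 panel
Basic research: the 2025 panel 23/29 = 79.3%, the internal panel 20/29 = 69.0% → the 2025 panel
Infrastructure: the 2025 panel 200/375 = 53.3%, the internal panel 67/154 = 43.5% → the 2025 panel
Translational research: the 2025 panel 164/336 = 48.8%, the internal panel 155/343 = 45.2% → the 2025 panel
Overall: the 2025 panel 831/2015 = 41.2%, the internal panel 612/2047 = 29.9% → the 2025 panel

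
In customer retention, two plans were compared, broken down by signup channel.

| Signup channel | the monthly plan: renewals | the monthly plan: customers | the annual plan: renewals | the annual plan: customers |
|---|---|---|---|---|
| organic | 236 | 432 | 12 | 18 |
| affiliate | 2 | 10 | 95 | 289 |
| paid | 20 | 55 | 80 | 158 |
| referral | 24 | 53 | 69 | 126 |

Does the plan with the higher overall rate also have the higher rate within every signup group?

No

Organic: the monthly plan 236/432 = 54.6%, the annual plan 12/18 = 66.7% → the annual plan
Affiliate: the monthly plan 2/10 = 20.0%, the annual plan 95/289 = 32.9% → the annual plan
Paid: the monthly plan 20/55 = 36.4%, the annual plan 80/158 = 50.6% → the annual plan
Referral: the monthly plan 24/53 = 45.3%, the annual plan 69/126 = 54.8% → the annual plan
Overall: the monthly plan 282/550 = 51.3%, the annual plan 256/591 = 43.3% → the monthly plan
The annual plan wins each signup group but the monthly plan wins overall — the comparison reverses. The annual plan's customers skew toward affiliate, which has a lower base rate.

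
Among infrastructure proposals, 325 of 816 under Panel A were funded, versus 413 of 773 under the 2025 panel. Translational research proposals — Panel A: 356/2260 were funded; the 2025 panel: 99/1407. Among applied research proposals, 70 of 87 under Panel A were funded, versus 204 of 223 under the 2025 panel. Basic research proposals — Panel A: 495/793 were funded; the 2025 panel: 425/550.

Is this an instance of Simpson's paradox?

Infrastructure: Panel A 325/816 = 39.8%, the 2025 panel 413/773 = 53.4% → the 2025 panel
Translational research: Panel A 356/2260 = 15.8%, the 2025 panel 99/1407 = 7.0% → Panel A
Applied research: Panel A 70/87 = 80.5%, the 2025 panel 204/223 = 91.5% → the 2025 panel
Basic research: Panel A 495/793 = 62.4%, the 2025 panel 425/550 = 77.3% → the 2025 panel
Overall: Panel A 1246/3956 = 31.5%, the 2025 panel 1141/2953 = 38.6% → the 2025 panel
Neither sweeps: Panel A wins 1 of 4 groups, the 2025 panel wins 3. The 2025 panel wins overall but not every group — no Simpson reversal.

No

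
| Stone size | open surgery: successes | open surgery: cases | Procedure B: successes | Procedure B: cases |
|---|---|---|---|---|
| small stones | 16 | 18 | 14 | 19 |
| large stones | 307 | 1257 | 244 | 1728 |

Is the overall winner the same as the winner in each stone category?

Yes

Small stones: open surgery 16/18 = 88.9%, Procedure B 14/19 = 73.7% → open surgery
Large stones: open surgery 307/1257 = 24.4%, Procedure B 244/1728 = 14.1% → open surgery
Overall: open surgery 323/1275 = 25.3%, Procedure B 258/1747 = 14.8% → open surgery
Open surgery wins overall and in every stone group — no reversal.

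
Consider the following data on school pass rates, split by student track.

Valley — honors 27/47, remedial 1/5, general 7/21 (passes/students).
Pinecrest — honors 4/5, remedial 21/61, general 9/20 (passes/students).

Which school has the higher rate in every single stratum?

Honors: Valley 27/47 = 57.4%, Pinecrest 4/5 = 80.0% → Pinecrest
Remedial: Valley 1/5 = 20.0%, Pinecrest 21/61 = 34.4% → Pinecrest
General: Valley 7/21 = 33.3%, Pinecrest 9/20 = 45.0% → Pinecrest
Pinecrest has the higher rate in all 3 groups.

Pinecrest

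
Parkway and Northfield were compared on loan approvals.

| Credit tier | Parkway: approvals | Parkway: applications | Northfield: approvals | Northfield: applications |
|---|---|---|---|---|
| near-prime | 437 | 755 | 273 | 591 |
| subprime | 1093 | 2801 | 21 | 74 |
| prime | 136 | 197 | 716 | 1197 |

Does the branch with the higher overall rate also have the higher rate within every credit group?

No

Near-prime: Parkway 437/755 = 57.9%, Northfield 273/591 = 46.2% → Parkway
Subprime: Parkway 1093/2801 = 39.0%, Northfield 21/74 = 28.4% → Parkway
Prime: Parkway 136/197 = 69.0%, Northfield 716/1197 = 59.8% → Parkway
Overall: Parkway 1666/3753 = 44.4%, Northfield 1010/1862 = 54.2% → Northfield
Parkway wins each credit group but Northfield wins overall — the comparison reverses. Parkway's applications skew toward subprime, which has a lower base rate.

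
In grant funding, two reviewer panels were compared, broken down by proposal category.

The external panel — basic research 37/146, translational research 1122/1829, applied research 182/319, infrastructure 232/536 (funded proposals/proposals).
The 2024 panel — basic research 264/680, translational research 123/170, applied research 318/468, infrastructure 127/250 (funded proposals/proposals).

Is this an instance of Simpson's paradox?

Yes

Basic research: the external panel 37/146 = 25.3%, the 2024 panel 264/680 = 38.8% → the 2024 panel
Translational research: the external panel 1122/1829 = 61.3%, the 2024 panel 123/170 = 72.4% → the 2024 panel
Applied research: the external panel 182/319 = 57.1%, the 2024 panel 318/468 = 67.9% → the 2024 panel
Infrastructure: the external panel 232/536 = 43.3%, the 2024 panel 127/250 = 50.8% → the 2024 panel
Overall: the external panel 1573/2830 = 55.6%, the 2024 panel 832/1568 = 53.1% → the external panel
The 2024 panel wins each proposal group but the external panel wins overall — the comparison reverses. The 2024 panel's proposals skew toward basic research, which has a lower base rate.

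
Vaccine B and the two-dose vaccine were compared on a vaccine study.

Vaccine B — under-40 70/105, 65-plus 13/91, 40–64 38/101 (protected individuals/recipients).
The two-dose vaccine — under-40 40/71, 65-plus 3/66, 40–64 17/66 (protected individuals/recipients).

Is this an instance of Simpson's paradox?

No

Under-40: Vaccine B 70/105 = 66.7%, the two-dose vaccine 40/71 = 56.3% → Vaccine B
65-plus: Vaccine B 13/91 = 14.3%, the two-dose vaccine 3/66 = 4.5% → Vaccine B
40–64: Vaccine B 38/101 = 37.6%, the two-dose vaccine 17/66 = 25.8% → Vaccine B
Overall: Vaccine B 121/297 = 40.7%, the two-dose vaccine 60/203 = 29.6% → Vaccine B
Vaccine B wins overall and in every age group — no reversal.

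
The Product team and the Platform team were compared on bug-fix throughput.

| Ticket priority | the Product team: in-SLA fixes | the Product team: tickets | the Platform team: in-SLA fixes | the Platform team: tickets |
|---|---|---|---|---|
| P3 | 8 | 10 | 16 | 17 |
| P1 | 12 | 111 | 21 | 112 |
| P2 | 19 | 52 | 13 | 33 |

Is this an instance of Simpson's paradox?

No

P3: the Product team 8/10 = 80.0%, the Platform team 16/17 = 94.1% → the Platform team
P1: the Product team 12/111 = 10.8%, the Platform team 21/112 = 18.8% → the Platform team
P2: the Product team 19/52 = 36.5%, the Platform team 13/33 = 39.4% → the Platform team
Overall: the Product team 39/173 = 22.5%, the Platform team 50/162 = 30.9% → the Platform team
The Platform team wins overall and in every ticket group — no reversal.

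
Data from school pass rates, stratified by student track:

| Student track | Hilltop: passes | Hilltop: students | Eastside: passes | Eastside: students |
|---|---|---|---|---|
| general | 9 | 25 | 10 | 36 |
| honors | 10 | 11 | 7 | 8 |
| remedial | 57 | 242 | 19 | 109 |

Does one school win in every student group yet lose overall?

General: Hilltop 9/25 = 36.0%, Eastside 10/36 = 27.8% → Hilltop
Honors: Hilltop 10/11 = 90.9%, Eastside 7/8 = 87.5% → Hilltop
Remedial: Hilltop 57/242 = 23.6%, Eastside 19/109 = 17.4% → Hilltop
Overall: Hilltop 76/278 = 27.3%, Eastside 36/153 = 23.5% → Hilltop
Hilltop wins overall and in every student group — no reversal.

No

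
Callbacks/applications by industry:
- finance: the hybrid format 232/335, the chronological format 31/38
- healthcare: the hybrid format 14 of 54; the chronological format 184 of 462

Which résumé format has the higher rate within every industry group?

the chronological format

Finance: the hybrid format 232/335 = 69.3%, the chronological format 31/38 = 81.6% → the chronological format
Healthcare: the hybrid format 14/54 = 25.9%, the chronological format 184/462 = 39.8% → the chronological format
The chronological format has the higher rate in both groups.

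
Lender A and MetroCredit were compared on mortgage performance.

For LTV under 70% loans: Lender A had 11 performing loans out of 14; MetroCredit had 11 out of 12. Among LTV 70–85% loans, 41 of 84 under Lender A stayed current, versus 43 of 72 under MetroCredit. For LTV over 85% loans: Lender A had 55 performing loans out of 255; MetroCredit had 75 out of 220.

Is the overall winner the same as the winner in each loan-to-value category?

LTV under 70%: Lender A 11/14 = 78.6%, MetroCredit 11/12 = 91.7% → MetroCredit
LTV 70–85%: Lender A 41/84 = 48.8%, MetroCredit 43/72 = 59.7% → MetroCredit
LTV over 85%: Lender A 55/255 = 21.6%, MetroCredit 75/220 = 34.1% → MetroCredit
Overall: Lender A 107/353 = 30.3%, MetroCredit 129/304 = 42.4% → MetroCredit
MetroCredit wins overall and in every loan-to-value group — no reversal.

Yes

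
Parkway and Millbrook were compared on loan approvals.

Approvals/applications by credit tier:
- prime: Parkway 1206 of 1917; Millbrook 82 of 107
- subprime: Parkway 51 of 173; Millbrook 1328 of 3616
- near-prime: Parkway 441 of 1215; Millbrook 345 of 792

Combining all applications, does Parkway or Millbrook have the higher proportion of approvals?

Prime: Parkway 1206/1917 = 62.9%, Millbrook 82/107 = 76.6% → Millbrook
Subprime: Parkway 51/173 = 29.5%, Millbrook 1328/3616 = 36.7% → Millbrook
Near-prime: Parkway 441/1215 = 36.3%, Millbrook 345/792 = 43.6% → Millbrook
Overall: Parkway 1698/3305 = 51.4%, Millbrook 1755/4515 = 38.9% → Parkway
(Millbrook wins every credit group but Parkway wins overall — Millbrook's applications skew toward the low-rate subprime group.)

Parkway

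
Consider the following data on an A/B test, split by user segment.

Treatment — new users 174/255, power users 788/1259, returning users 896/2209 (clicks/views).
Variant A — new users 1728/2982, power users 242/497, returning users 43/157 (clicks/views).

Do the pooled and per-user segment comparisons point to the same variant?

No

New users: Treatment 174/255 = 68.2%, Variant A 1728/2982 = 57.9% → Treatment
Power users: Treatment 788/1259 = 62.6%, Variant A 242/497 = 48.7% → Treatment
Returning users: Treatment 896/2209 = 40.6%, Variant A 43/157 = 27.4% → Treatment
Overall: Treatment 1858/3723 = 49.9%, Variant A 2013/3636 = 55.4% → Variant A
Treatment wins each user group but Variant A wins overall — the comparison reverses. Treatment's views skew toward returning users, which has a lower base rate.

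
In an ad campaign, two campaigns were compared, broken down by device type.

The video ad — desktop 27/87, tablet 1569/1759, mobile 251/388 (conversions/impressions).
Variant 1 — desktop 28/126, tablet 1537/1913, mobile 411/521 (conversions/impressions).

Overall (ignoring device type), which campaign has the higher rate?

Desktop: the video ad 27/87 = 31.0%, Variant 1 28/126 = 22.2% → the video ad
Tablet: the video ad 1569/1759 = 89.2%, Variant 1 1537/1913 = 80.3% → the video ad
Mobile: the video ad 251/388 = 64.7%, Variant 1 411/521 = 78.9% → Variant 1
Overall: the video ad 1847/2234 = 82.7%, Variant 1 1976/2560 = 77.2% → the video ad
(Neither sweeps every device group, but the video ad has the higher pooled rate.)

the video ad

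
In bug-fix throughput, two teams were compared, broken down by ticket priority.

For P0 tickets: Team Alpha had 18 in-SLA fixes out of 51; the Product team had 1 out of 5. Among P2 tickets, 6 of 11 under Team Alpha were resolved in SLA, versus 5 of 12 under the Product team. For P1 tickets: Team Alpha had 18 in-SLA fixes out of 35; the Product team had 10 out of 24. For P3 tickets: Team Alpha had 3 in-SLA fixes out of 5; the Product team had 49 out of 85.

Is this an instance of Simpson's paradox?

P0: Team Alpha 18/51 = 35.3%, the Product team 1/5 = 20.0% → Team Alpha
P2: Team Alpha 6/11 = 54.5%, the Product team 5/12 = 41.7% → Team Alpha
P1: Team Alpha 18/35 = 51.4%, the Product team 10/24 = 41.7% → Team Alpha
P3: Team Alpha 3/5 = 60.0%, the Product team 49/85 = 57.6% → Team Alpha
Overall: Team Alpha 45/102 = 44.1%, the Product team 65/126 = 51.6% → the Product team
Team Alpha wins each ticket group but the Product team wins overall — the comparison reverses. Team Alpha's tickets skew toward P0, which has a lower base rate.

Yes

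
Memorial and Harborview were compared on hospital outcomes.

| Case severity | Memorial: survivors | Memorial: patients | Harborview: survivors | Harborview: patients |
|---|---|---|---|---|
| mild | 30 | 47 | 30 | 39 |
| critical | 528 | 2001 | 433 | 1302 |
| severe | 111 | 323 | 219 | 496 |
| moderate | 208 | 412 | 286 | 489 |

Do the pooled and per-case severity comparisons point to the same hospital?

Yes

Mild: Memorial 30/47 = 63.8%, Harborview 30/39 = 76.9% → Harborview
Critical: Memorial 528/2001 = 26.4%, Harborview 433/1302 = 33.3% → Harborview
Severe: Memorial 111/323 = 34.4%, Harborview 219/496 = 44.2% → Harborview
Moderate: Memorial 208/412 = 50.5%, Harborview 286/489 = 58.5% → Harborview
Overall: Memorial 877/2783 = 31.5%, Harborview 968/2326 = 41.6% → Harborview
Harborview wins overall and in every case group — no reversal.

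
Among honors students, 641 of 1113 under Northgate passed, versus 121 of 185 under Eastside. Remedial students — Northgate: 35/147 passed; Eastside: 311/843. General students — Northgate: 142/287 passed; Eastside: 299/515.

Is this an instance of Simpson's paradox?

Yes

Honors: Northgate 641/1113 = 57.6%, Eastside 121/185 = 65.4% → Eastside
Remedial: Northgate 35/147 = 23.8%, Eastside 311/843 = 36.9% → Eastside
General: Northgate 142/287 = 49.5%, Eastside 299/515 = 58.1% → Eastside
Overall: Northgate 818/1547 = 52.9%, Eastside 731/1543 = 47.4% → Northgate
Eastside wins each student group but Northgate wins overall — the comparison reverses. Eastside's students skew toward remedial, which has a lower base rate.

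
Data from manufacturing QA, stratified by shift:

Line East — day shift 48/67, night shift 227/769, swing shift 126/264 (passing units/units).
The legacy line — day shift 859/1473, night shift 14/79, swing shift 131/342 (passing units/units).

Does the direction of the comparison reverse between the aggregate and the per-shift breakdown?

Day shift: Line East 48/67 = 71.6%, the legacy line 859/1473 = 58.3% → Line East
Night shift: Line East 227/769 = 29.5%, the legacy line 14/79 = 17.7% → Line East
Swing shift: Line East 126/264 = 47.7%, the legacy line 131/342 = 38.3% → Line East
Overall: Line East 401/1100 = 36.5%, the legacy line 1004/1894 = 53.0% → the legacy line
Line East wins each shift group but the legacy line wins overall — the comparison reverses. Line East's units skew toward night shift, which has a lower base rate.

Yes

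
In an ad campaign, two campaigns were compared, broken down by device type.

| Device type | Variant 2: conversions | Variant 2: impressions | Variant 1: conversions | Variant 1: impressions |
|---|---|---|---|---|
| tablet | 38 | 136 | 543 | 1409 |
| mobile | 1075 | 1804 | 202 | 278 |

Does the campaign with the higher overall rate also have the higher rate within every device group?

No

Tablet: Variant 2 38/136 = 27.9%, Variant 1 543/1409 = 38.5% → Variant 1
Mobile: Variant 2 1075/1804 = 59.6%, Variant 1 202/278 = 72.7% → Variant 1
Overall: Variant 2 1113/1940 = 57.4%, Variant 1 745/1687 = 44.2% → Variant 2
Variant 1 wins each device group but Variant 2 wins overall — the comparison reverses. Variant 1's impressions skew toward tablet, which has a lower base rate.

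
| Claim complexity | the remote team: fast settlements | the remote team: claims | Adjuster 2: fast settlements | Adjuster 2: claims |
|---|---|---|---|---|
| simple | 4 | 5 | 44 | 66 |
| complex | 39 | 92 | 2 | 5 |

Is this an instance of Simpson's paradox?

Yes

Simple: the remote team 4/5 = 80.0%, Adjuster 2 44/66 = 66.7% → the remote team
Complex: the remote team 39/92 = 42.4%, Adjuster 2 2/5 = 40.0% → the remote team
Overall: the remote team 43/97 = 44.3%, Adjuster 2 46/71 = 64.8% → Adjuster 2
The remote team wins each claim group but Adjuster 2 wins overall — the comparison reverses. The remote team's claims skew toward complex, which has a lower base rate.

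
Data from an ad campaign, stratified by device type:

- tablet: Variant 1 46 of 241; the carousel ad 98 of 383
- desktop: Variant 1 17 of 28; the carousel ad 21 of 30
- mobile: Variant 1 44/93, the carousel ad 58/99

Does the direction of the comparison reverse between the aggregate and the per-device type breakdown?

No

Tablet: Variant 1 46/241 = 19.1%, the carousel ad 98/383 = 25.6% → the carousel ad
Desktop: Variant 1 17/28 = 60.7%, the carousel ad 21/30 = 70.0% → the carousel ad
Mobile: Variant 1 44/93 = 47.3%, the carousel ad 58/99 = 58.6% → the carousel ad
Overall: Variant 1 107/362 = 29.6%, the carousel ad 177/512 = 34.6% → the carousel ad
The carousel ad wins overall and in every device group — no reversal.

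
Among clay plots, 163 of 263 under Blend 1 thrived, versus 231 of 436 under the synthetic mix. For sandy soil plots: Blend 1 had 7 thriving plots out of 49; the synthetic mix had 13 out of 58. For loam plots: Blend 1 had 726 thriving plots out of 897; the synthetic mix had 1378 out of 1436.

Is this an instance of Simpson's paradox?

No

Clay: Blend 1 163/263 = 62.0%, the synthetic mix 231/436 = 53.0% → Blend 1
Sandy soil: Blend 1 7/49 = 14.3%, the synthetic mix 13/58 = 22.4% → the synthetic mix
Loam: Blend 1 726/897 = 80.9%, the synthetic mix 1378/1436 = 96.0% → the synthetic mix
Overall: Blend 1 896/1209 = 74.1%, the synthetic mix 1622/1930 = 84.0% → the synthetic mix
Neither sweeps: Blend 1 wins 1 of 3 groups, the synthetic mix wins 2. The synthetic mix wins overall but not every group — no Simpson reversal.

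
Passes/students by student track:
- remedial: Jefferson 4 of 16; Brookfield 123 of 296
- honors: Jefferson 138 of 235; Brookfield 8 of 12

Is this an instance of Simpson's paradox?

Yes

Remedial: Jefferson 4/16 = 25.0%, Brookfield 123/296 = 41.6% → Brookfield
Honors: Jefferson 138/235 = 58.7%, Brookfield 8/12 = 66.7% → Brookfield
Overall: Jefferson 142/251 = 56.6%, Brookfield 131/308 = 42.5% → Jefferson
Brookfield wins each student group but Jefferson wins overall — the comparison reverses. Brookfield's students skew toward remedial, which has a lower base rate.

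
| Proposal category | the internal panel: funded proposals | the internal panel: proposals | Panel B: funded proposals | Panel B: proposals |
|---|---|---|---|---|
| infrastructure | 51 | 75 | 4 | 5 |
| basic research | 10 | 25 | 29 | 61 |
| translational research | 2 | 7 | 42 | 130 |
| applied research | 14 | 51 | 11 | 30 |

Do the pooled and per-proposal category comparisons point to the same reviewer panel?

No

Infrastructure: the internal panel 51/75 = 68.0%, Panel B 4/5 = 80.0% → Panel B
Basic research: the internal panel 10/25 = 40.0%, Panel B 29/61 = 47.5% → Panel B
Translational research: the internal panel 2/7 = 28.6%, Panel B 42/130 = 32.3% → Panel B
Applied research: the internal panel 14/51 = 27.5%, Panel B 11/30 = 36.7% → Panel B
Overall: the internal panel 77/158 = 48.7%, Panel B 86/226 = 38.1% → the internal panel
Panel B wins each proposal group but the internal panel wins overall — the comparison reverses. Panel B's proposals skew toward translational research, which has a lower base rate.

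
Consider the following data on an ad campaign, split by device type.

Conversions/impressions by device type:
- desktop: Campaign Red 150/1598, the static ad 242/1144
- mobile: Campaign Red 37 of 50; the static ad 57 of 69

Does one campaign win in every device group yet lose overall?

No

Desktop: Campaign Red 150/1598 = 9.4%, the static ad 242/1144 = 21.2% → the static ad
Mobile: Campaign Red 37/50 = 74.0%, the static ad 57/69 = 82.6% → the static ad
Overall: Campaign Red 187/1648 = 11.3%, the static ad 299/1213 = 24.6% → the static ad
The static ad wins overall and in every device group — no reversal.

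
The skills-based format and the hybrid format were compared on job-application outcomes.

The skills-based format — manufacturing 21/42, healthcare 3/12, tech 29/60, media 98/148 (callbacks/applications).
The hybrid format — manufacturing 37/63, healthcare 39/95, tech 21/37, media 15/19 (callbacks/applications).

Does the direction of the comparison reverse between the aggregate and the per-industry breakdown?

Yes

Manufacturing: the skills-based format 21/42 = 50.0%, the hybrid format 37/63 = 58.7% → the hybrid format
Healthcare: the skills-based format 3/12 = 25.0%, the hybrid format 39/95 = 41.1% → the hybrid format
Tech: the skills-based format 29/60 = 48.3%, the hybrid format 21/37 = 56.8% → the hybrid format
Media: the skills-based format 98/148 = 66.2%, the hybrid format 15/19 = 78.9% → the hybrid format
Overall: the skills-based format 151/262 = 57.6%, the hybrid format 112/214 = 52.3% → the skills-based format
The hybrid format wins each industry group but the skills-based format wins overall — the comparison reverses. The hybrid format's applications skew toward healthcare, which has a lower base rate.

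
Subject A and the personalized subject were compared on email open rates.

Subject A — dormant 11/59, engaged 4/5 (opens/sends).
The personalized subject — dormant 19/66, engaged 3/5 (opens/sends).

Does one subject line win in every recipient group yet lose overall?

No

Dormant: Subject A 11/59 = 18.6%, the personalized subject 19/66 = 28.8% → the personalized subject
Engaged: Subject A 4/5 = 80.0%, the personalized subject 3/5 = 60.0% → Subject A
Overall: Subject A 15/64 = 23.4%, the personalized subject 22/71 = 31.0% → the personalized subject
Neither sweeps: Subject A wins 1 of 2 groups, the personalized subject wins 1. The personalized subject wins overall but not every group — no Simpson reversal.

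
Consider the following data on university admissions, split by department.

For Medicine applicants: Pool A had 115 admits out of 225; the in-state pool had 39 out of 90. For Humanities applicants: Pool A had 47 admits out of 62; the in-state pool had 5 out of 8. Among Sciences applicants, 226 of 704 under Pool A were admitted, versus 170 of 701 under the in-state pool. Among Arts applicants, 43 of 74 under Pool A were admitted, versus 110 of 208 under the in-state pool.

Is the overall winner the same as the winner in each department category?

Medicine: Pool A 115/225 = 51.1%, the in-state pool 39/90 = 43.3% → Pool A
Humanities: Pool A 47/62 = 75.8%, the in-state pool 5/8 = 62.5% → Pool A
Sciences: Pool A 226/704 = 32.1%, the in-state pool 170/701 = 24.3% → Pool A
Arts: Pool A 43/74 = 58.1%, the in-state pool 110/208 = 52.9% → Pool A
Overall: Pool A 431/1065 = 40.5%, the in-state pool 324/1007 = 32.2% → Pool A
Pool A wins overall and in every department group — no reversal.

Yes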